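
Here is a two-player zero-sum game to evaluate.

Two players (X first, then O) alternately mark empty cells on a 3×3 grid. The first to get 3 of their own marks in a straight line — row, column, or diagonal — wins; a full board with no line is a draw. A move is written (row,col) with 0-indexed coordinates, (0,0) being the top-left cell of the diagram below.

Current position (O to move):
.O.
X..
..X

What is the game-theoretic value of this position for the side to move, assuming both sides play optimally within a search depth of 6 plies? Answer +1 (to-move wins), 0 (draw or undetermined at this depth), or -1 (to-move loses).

value(.O./X../..X, O) = 0

p1 O@[.O./X../..X]: (0,0)[OO./X../..X]-1 (0,2)[.OO/X../..X]-1 (1,1)[.O./XO./..X]+0* (1,2)[.O./X.O/..X]-1 (2,0)[.O./X../O.X]-1 (2,1)[.O./X../.OX]-1
p2 X@[.O./XO./..X]: (0,0)[XO./XO./..X]-1 (0,2)[.OX/XO./..X]-1 (1,2)[.O./XOX/..X]-1 (2,0)[.O./XO./X.X]-1 (2,1)[.O./XO./.XX]+0*
p3 O@[.O./XO./.XX]: (0,0)[OO./XO./.XX]-1 (0,2)[.OO/XO./.XX]-1 (1,2)[.O./XOO/.XX]-1 (2,0)[.O./XO./OXX]+0*
p4 X@[.O./XO./OXX]: (0,0)[XO./XO./OXX]-1 (0,2)[.OX/XO./OXX]+0* (1,2)[.O./XOX/OXX]-1
p5 O@[.OX/XO./OXX]: (0,0)[OOX/XO./OXX]-1 (1,2)[.OX/XOO/OXX]+0*
p6 X@[.OX/XOO/OXX]: (0,0)[XOX/XOO/OXX]+0*
p7 O@[XOX/XOO/OXX] terminal +0; root [.O./X../..X] d6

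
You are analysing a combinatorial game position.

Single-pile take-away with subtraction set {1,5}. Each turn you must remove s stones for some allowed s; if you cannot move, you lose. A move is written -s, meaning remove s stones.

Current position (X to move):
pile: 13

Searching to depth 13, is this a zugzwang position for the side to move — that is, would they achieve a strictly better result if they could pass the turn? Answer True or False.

ply 1, X at 13 | -1=+1→12*; -5=+1→8
ply 2, O at 12 | -1=-1→11*; -5=-1→7
ply 3, X at 11 | -1=+1→10*; -5=+1→6
ply 4, O at 10 | -1=-1→9*; -5=-1→5
ply 5, X at 9 | -1=+1→8*; -5=+1→4
ply 6, O at 8 | -1=-1→7*; -5=-1→3
ply 7, X at 7 | -1=+1→6*; -5=+1→2
ply 8, O at 6 | -1=-1→5*; -5=-1→1
ply 9, X at 5 | -1=+1→4*; -5=+1→0
ply 10, O at 4 | -1=-1→3*
ply 11, X at 3 | -1=+1→2*
ply 12, O at 2 | -1=-1→1*
ply 13, X at 1 | -1=+1→0*
ply 14: 0 is terminal -1 (O); from 13 depth 13
suppose X passes — search the same position with O to move:
pass> ply 1, O at 13 | -1=+1→12*; -5=+1→8
pass> ply 2, X at 12 | -1=-1→11*; -5=-1→7
pass> ply 3, O at 11 | -1=+1→10*; -5=+1→6
pass> ply 4, X at 10 | -1=-1→9*; -5=-1→5
pass> ply 5, O at 9 | -1=+1→8*; -5=+1→4
pass> ply 6, X at 8 | -1=-1→7*; -5=-1→3
pass> ply 7, O at 7 | -1=+1→6*; -5=+1→2
pass> ply 8, X at 6 | -1=-1→5*; -5=-1→1
pass> ply 9, O at 5 | -1=+1→4*; -5=+1→0
pass> ply 10, X at 4 | -1=-1→3*
pass> ply 11, O at 3 | -1=+1→2*
pass> ply 12, X at 2 | -1=-1→1*
pass> ply 13, O at 1 | -1=+1→0*
pass> ply 14: 0 is terminal -1 (X); from 13 depth 13
for X: play +1, pass -1

zugzwang(13, X) = False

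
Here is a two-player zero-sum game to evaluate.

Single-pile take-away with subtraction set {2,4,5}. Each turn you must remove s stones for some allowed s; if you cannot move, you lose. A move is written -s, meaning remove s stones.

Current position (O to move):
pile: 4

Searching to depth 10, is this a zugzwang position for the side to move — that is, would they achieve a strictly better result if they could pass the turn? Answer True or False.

p1 O@[4]: -2[2]-1 -4[0]+1*
p2 X@[0] terminal -1; root [4] d10
pass branch (X moves first from the same position):
  | p1 X@[4]: -2[2]-1 -4[0]+1*
  | p2 O@[0] terminal -1; root [4] d10
O moving scores +1; O passing scores -1

zugzwang(4, O) = False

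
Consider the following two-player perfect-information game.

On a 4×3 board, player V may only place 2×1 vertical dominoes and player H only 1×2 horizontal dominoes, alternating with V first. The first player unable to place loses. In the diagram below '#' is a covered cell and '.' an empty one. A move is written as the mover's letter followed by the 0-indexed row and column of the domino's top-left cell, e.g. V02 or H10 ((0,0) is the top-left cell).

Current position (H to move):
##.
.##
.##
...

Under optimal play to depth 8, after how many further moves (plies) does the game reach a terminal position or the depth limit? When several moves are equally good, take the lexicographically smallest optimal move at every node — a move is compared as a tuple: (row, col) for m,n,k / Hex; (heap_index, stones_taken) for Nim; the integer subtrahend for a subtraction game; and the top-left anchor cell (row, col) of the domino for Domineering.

ply 1, H at ##./.##/.##/... | H30=-1→##./.##/.##/##.*; H31=-1→##./.##/.##/.##
ply 2, V at ##./.##/.##/##. | V10=+1→##./###/###/##.*
ply 3: ##./###/###/##. is terminal -1 (H); from ##./.##/.##/... depth 8

PV length from [##./.##/.##/...]: 2 plies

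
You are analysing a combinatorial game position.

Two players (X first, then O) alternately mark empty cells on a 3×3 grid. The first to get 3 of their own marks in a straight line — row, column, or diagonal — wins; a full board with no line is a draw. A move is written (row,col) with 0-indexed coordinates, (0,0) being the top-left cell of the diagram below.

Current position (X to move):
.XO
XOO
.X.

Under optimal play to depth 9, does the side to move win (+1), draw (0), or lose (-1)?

[.XO/XOO/.X.] X move#1: (0,0):-1/XXO/XOO/.X.*, (2,0):-1/.XO/XOO/XX., (2,2):-1/.XO/XOO/.XX
[XXO/XOO/.X.] O move#2: (2,0):+1/XXO/XOO/OX.*, (2,2):+1/XXO/XOO/.XO
[XXO/XOO/OX.] end (terminal -1, X#3); searched .XO/XOO/.X. to 9

value(.XO/XOO/.X., X) = -1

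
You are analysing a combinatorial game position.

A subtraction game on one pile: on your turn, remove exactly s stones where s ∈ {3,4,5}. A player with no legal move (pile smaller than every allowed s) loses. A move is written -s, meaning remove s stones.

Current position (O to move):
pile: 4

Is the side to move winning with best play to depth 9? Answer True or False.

ply 1, O at 4 | -3=+1→1*; -4=+1→0
ply 2: 1 is terminal -1 (X); from 4 depth 9

O winning at [4]: True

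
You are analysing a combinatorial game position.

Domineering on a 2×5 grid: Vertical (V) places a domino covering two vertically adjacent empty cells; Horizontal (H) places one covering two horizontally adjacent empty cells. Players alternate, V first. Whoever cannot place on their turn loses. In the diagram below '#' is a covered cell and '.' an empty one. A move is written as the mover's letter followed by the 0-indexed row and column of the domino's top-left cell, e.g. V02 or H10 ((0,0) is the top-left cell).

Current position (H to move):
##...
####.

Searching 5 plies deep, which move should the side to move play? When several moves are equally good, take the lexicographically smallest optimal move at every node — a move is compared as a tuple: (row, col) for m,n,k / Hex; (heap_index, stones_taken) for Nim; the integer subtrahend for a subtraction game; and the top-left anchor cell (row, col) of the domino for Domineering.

H's best at [##.../####.]: H03

p1 H@[##.../####.]: H02[####./####.]-1 H03[##.##/####.]+1*
p2 V@[##.##/####.] terminal -1; root [##.../####.] d5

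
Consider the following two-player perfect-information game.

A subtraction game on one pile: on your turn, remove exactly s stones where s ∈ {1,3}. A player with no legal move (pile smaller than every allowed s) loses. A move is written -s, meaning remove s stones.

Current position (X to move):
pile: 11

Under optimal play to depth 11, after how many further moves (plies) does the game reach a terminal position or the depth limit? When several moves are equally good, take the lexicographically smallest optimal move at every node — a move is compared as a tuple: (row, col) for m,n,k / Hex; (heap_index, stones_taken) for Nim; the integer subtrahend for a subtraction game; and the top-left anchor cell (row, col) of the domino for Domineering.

p1 X@[11]: -1[10]+1* -3[8]+1
p2 O@[10]: -1[9]-1* -3[7]-1
p3 X@[9]: -1[8]+1* -3[6]+1
p4 O@[8]: -1[7]-1* -3[5]-1
p5 X@[7]: -1[6]+1* -3[4]+1
p6 O@[6]: -1[5]-1* -3[3]-1
p7 X@[5]: -1[4]+1* -3[2]+1
p8 O@[4]: -1[3]-1* -3[1]-1
p9 X@[3]: -1[2]+1* -3[0]+1
p10 O@[2]: -1[1]-1*
p11 X@[1]: -1[0]+1*
p12 O@[0] terminal -1; root [11] d11

PV length from [11]: 11 plies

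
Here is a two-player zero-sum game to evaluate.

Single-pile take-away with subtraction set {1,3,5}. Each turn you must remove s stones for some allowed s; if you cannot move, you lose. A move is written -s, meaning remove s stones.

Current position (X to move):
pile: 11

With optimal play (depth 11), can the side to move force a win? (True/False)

ply 1, X at 11 | -1=+1→10*; -3=+1→8; -5=+1→6
ply 2, O at 10 | -1=-1→9*; -3=-1→7; -5=-1→5
ply 3, X at 9 | -1=+1→8*; -3=+1→6; -5=+1→4
ply 4, O at 8 | -1=-1→7*; -3=-1→5; -5=-1→3
ply 5, X at 7 | -1=+1→6*; -3=+1→4; -5=+1→2
ply 6, O at 6 | -1=-1→5*; -3=-1→3; -5=-1→1
ply 7, X at 5 | -1=+1→4*; -3=+1→2; -5=+1→0
ply 8, O at 4 | -1=-1→3*; -3=-1→1
ply 9, X at 3 | -1=+1→2*; -3=+1→0
ply 10, O at 2 | -1=-1→1*
ply 11, X at 1 | -1=+1→0*
ply 12: 0 is terminal -1 (O); from 11 depth 11

X winning at [11]: True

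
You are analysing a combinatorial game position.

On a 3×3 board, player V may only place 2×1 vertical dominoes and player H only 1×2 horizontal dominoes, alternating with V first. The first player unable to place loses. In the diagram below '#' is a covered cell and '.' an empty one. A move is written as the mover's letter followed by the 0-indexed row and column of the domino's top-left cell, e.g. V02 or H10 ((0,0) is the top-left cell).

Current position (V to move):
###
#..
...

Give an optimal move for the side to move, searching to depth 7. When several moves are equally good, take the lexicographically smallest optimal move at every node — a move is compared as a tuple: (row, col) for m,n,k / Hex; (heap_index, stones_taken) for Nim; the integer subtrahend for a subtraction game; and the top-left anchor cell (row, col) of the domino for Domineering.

V's best at [###/#../...]: V11

[###/#../...] V move#1: V11:+1/###/##./.#.*, V12:-1/###/#.#/..#
[###/##./.#.] end (terminal -1, H#2); searched ###/#../... to 7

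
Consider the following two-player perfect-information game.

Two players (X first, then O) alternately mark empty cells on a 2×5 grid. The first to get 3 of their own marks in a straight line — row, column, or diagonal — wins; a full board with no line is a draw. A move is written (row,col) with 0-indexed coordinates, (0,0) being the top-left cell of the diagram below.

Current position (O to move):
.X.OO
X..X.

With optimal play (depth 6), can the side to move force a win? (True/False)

O winning at [.X.OO/X..X.]: True

p1 O@[.X.OO/X..X.]: (0,0)[OX.OO/X..X.]+0 (0,2)[.XOOO/X..X.]+1* (1,1)[.X.OO/XO.X.]+0 (1,2)[.X.OO/X.OX.]+0 (1,4)[.X.OO/X..XO]+0
p2 X@[.XOOO/X..X.] terminal -1; root [.X.OO/X..X.] d6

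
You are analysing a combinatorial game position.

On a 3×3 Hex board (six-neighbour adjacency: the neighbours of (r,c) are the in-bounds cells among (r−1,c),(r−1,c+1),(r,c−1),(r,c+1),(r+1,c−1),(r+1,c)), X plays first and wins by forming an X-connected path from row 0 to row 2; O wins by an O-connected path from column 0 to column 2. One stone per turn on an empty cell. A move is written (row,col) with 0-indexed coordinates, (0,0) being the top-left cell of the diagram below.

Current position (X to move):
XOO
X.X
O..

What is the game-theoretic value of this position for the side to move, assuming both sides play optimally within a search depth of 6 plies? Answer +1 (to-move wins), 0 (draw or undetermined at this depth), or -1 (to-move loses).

value(XOO/X.X/O.., X) = +1

ply 1, X at XOO/X.X/O.. | (1,1)=+1→XOO/XXX/O..*; (2,1)=-1→XOO/X.X/OX.; (2,2)=-1→XOO/X.X/O.X
ply 2, O at XOO/XXX/O.. | (2,1)=-1→XOO/XXX/OO.*; (2,2)=-1→XOO/XXX/O.O
ply 3, X at XOO/XXX/OO. | (2,2)=+1→XOO/XXX/OOX*
ply 4: XOO/XXX/OOX is terminal -1 (O); from XOO/X.X/O.. depth 6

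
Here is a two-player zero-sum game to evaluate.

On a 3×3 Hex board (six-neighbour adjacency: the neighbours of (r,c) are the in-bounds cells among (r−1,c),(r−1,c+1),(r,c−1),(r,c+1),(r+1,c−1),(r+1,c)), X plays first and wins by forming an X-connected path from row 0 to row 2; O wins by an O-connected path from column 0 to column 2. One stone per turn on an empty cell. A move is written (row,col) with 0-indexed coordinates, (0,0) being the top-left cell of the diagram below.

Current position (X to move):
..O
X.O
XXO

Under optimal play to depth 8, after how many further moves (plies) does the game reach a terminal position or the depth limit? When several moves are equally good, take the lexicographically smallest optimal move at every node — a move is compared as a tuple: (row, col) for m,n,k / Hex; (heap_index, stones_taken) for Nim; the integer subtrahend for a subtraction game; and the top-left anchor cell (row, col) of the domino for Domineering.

ply 1, X at ..O/X.O/XXO | (0,0)=+1→X.O/X.O/XXO*; (0,1)=+1→.XO/X.O/XXO; (1,1)=+1→..O/XXO/XXO
ply 2: X.O/X.O/XXO is terminal -1 (O); from ..O/X.O/XXO depth 8

PV length from [..O/X.O/XXO]: 1 ply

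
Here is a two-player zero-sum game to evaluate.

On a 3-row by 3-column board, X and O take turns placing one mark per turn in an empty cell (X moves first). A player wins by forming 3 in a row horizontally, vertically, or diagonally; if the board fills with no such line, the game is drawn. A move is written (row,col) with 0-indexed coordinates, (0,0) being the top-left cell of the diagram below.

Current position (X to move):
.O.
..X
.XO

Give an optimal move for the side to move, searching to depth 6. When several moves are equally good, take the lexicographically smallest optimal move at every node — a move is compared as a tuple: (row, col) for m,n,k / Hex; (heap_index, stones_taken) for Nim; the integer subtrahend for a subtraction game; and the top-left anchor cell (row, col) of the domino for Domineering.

X's best at [.O./..X/.XO]: (0,0)

p1 X@[.O./..X/.XO]: (0,0)[XO./..X/.XO]+0* (0,2)[.OX/..X/.XO]+0 (1,0)[.O./X.X/.XO]+0 (1,1)[.O./.XX/.XO]+0 (2,0)[.O./..X/XXO]-1
p2 O@[XO./..X/.XO]: (0,2)[XOO/..X/.XO]-1 (1,0)[XO./O.X/.XO]+0* (1,1)[XO./.OX/.XO]+0 (2,0)[XO./..X/OXO]+0
p3 X@[XO./O.X/.XO]: (0,2)[XOX/O.X/.XO]+0* (1,1)[XO./OXX/.XO]+0 (2,0)[XO./O.X/XXO]+0
p4 O@[XOX/O.X/.XO]: (1,1)[XOX/OOX/.XO]+0* (2,0)[XOX/O.X/OXO]+0
p5 X@[XOX/OOX/.XO]: (2,0)[XOX/OOX/XXO]+0*
p6 O@[XOX/OOX/XXO] terminal +0; root [.O./..X/.XO] d6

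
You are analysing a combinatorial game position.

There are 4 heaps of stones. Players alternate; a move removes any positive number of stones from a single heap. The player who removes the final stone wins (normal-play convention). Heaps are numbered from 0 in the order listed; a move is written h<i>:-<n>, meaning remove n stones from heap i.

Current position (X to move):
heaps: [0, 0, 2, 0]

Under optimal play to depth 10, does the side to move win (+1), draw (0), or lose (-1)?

value((0,0,2,0), X) = +1

ply 1, X at (0,0,2,0) | h2:-1=-1→(0,0,1,0); h2:-2=+1→(0,0,0,0)*
ply 2: (0,0,0,0) is terminal -1 (O); from (0,0,2,0) depth 10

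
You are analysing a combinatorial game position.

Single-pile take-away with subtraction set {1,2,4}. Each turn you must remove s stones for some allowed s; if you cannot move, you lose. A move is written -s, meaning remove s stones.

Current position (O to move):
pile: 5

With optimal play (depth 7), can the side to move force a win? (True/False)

ply 1, O at 5 | -1=-1→4; -2=+1→3*; -4=-1→1
ply 2, X at 3 | -1=-1→2*; -2=-1→1
ply 3, O at 2 | -1=-1→1; -2=+1→0*
ply 4: 0 is terminal -1 (X); from 5 depth 7

O winning at [5]: True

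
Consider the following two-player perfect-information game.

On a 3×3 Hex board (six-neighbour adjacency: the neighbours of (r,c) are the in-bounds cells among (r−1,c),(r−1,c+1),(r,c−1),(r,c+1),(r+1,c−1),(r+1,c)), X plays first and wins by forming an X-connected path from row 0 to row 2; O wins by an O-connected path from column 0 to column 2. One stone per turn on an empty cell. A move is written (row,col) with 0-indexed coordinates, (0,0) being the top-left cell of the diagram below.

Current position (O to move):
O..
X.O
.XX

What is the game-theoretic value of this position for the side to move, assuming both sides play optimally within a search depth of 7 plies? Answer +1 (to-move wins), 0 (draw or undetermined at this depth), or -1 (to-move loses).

value(O../X.O/.XX, O) = +1

ply 1, O at O../X.O/.XX | (0,1)=+1→OO./X.O/.XX*; (0,2)=-1→O.O/X.O/.XX; (1,1)=+1→O../XOO/.XX; (2,0)=-1→O../X.O/OXX
ply 2, X at OO./X.O/.XX | (0,2)=-1→OOX/X.O/.XX*; (1,1)=-1→OO./XXO/.XX; (2,0)=-1→OO./X.O/XXX
ply 3, O at OOX/X.O/.XX | (1,1)=+1→OOX/XOO/.XX*; (2,0)=-1→OOX/X.O/OXX
ply 4: OOX/XOO/.XX is terminal -1 (X); from O../X.O/.XX depth 7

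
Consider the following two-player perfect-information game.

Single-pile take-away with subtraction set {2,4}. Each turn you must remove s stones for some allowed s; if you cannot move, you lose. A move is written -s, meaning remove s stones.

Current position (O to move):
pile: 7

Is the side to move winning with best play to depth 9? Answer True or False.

[7] O move#1: -2:-1/5*, -4:-1/3
[5] X move#2: -2:-1/3, -4:+1/1*
[1] end (terminal -1, O#3); searched 7 to 9

O winning at [7]: False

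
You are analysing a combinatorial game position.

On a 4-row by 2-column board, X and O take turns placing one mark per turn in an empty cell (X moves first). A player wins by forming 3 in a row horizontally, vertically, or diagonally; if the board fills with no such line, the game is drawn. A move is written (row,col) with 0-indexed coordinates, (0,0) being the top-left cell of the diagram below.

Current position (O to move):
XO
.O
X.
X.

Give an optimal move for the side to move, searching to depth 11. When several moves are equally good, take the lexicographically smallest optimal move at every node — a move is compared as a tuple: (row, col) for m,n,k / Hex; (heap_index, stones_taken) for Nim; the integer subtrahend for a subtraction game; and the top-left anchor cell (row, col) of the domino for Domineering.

p1 O@[XO/.O/X./X.]: (1,0)[XO/OO/X./X.]+0 (2,1)[XO/.O/XO/X.]+1* (3,1)[XO/.O/X./XO]-1
p2 X@[XO/.O/XO/X.] terminal -1; root [XO/.O/X./X.] d11

O's best at [XO/.O/X./X.]: (2,1)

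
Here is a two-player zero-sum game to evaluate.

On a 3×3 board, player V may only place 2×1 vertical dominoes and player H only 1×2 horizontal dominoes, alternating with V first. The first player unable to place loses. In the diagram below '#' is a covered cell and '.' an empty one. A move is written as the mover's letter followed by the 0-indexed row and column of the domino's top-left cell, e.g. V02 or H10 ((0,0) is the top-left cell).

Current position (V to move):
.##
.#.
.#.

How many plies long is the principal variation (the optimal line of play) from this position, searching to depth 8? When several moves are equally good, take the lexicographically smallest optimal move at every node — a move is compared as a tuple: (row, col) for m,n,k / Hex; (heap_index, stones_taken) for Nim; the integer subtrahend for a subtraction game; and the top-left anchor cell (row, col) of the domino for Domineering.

p1 V@[.##/.#./.#.]: V00[###/##./.#.]+1* V10[.##/##./##.]+1 V12[.##/.##/.##]+1
p2 H@[###/##./.#.] terminal -1; root [.##/.#./.#.] d8

PV length from [.##/.#./.#.]: 1 ply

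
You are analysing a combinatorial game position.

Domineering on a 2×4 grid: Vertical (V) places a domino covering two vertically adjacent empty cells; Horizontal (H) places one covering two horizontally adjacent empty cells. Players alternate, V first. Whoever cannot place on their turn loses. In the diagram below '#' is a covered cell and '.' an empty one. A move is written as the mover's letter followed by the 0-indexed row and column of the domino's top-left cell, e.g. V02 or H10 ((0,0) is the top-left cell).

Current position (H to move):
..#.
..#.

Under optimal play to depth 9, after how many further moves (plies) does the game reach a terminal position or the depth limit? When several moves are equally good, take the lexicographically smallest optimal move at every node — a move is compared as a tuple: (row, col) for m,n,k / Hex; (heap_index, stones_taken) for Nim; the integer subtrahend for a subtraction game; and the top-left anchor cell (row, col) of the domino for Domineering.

PV length from [..#./..#.]: 3 plies

[..#./..#.] H move#1: H00:+1/###./..#.*, H10:+1/..#./###.
[###./..#.] V move#2: V03:-1/####/..##*
[####/..##] H move#3: H10:+1/####/####*
[####/####] end (terminal -1, V#4); searched ..#./..#. to 9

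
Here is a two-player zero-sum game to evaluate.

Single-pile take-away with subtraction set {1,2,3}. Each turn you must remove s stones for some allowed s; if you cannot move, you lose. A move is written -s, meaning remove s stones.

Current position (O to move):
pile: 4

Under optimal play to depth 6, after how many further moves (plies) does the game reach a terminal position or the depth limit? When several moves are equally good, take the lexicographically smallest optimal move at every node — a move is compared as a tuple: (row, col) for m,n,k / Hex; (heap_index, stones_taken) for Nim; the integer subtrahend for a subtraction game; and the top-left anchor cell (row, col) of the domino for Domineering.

PV length from [4]: 2 plies

ply 1, O at 4 | -1=-1→3*; -2=-1→2; -3=-1→1
ply 2, X at 3 | -1=-1→2; -2=-1→1; -3=+1→0*
ply 3: 0 is terminal -1 (O); from 4 depth 6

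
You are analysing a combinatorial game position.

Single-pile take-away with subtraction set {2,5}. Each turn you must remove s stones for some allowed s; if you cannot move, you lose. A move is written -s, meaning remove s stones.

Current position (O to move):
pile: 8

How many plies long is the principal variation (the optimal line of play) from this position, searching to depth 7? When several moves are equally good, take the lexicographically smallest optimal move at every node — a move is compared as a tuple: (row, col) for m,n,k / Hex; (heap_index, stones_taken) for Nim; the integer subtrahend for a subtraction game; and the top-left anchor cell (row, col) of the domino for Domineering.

PV length from [8]: 4 plies

p1 O@[8]: -2[6]-1* -5[3]-1
p2 X@[6]: -2[4]+1* -5[1]+1
p3 O@[4]: -2[2]-1*
p4 X@[2]: -2[0]+1*
p5 O@[0] terminal -1; root [8] d7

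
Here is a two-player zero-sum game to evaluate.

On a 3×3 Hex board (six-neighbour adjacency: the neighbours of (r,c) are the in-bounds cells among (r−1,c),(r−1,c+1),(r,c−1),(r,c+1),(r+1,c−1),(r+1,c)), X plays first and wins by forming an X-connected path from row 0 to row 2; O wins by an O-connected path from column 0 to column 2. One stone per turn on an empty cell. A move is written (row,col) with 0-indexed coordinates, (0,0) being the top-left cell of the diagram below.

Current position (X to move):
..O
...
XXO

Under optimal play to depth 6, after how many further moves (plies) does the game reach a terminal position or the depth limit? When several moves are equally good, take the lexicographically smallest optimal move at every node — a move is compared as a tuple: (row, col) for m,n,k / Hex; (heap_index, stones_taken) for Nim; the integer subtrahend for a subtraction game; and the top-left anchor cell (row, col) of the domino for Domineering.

PV length from [..O/.../XXO]: 3 plies

ply 1, X at ..O/.../XXO | (0,0)=-1→X.O/.../XXO; (0,1)=+1→.XO/.../XXO*; (1,0)=+1→..O/X../XXO; (1,1)=-1→..O/.X./XXO; (1,2)=-1→..O/..X/XXO
ply 2, O at .XO/.../XXO | (0,0)=-1→OXO/.../XXO*; (1,0)=-1→.XO/O../XXO; (1,1)=-1→.XO/.O./XXO; (1,2)=-1→.XO/..O/XXO
ply 3, X at OXO/.../XXO | (1,0)=+1→OXO/X../XXO*; (1,1)=+1→OXO/.X./XXO; (1,2)=+1→OXO/..X/XXO
ply 4: OXO/X../XXO is terminal -1 (O); from ..O/.../XXO depth 6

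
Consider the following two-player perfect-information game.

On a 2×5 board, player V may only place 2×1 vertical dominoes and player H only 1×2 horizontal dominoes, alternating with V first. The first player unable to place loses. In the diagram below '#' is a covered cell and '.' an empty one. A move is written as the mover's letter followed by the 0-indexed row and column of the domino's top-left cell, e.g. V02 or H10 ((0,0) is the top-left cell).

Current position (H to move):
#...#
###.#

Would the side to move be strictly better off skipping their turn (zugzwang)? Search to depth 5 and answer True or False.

[#...#/###.#] H move#1: H01:-1/###.#/###.#, H02:+1/#.###/###.#*
[#.###/###.#] end (terminal -1, V#2); searched #...#/###.# to 5
suppose H passes — search the same position with V to move:
pass> [#...#/###.#] V move#1: V03:-1/#..##/#####*
pass> [#..##/#####] H move#2: H01:+1/#####/#####*
pass> [#####/#####] end (terminal -1, V#3); searched #...#/###.# to 5
for H: play +1, pass +1

zugzwang(#...#/###.#, H) = False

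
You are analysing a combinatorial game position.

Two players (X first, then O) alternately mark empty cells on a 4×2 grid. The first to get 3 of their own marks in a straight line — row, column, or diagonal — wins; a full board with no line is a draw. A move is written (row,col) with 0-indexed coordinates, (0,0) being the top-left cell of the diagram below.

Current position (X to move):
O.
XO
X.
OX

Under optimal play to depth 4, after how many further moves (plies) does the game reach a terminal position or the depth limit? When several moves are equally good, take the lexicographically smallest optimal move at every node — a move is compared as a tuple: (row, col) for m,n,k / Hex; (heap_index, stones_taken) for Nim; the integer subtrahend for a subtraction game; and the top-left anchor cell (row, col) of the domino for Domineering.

PV length from [O./XO/X./OX]: 2 plies

p1 X@[O./XO/X./OX]: (0,1)[OX/XO/X./OX]+0* (2,1)[O./XO/XX/OX]+0
p2 O@[OX/XO/X./OX]: (2,1)[OX/XO/XO/OX]+0*
p3 X@[OX/XO/XO/OX] terminal +0; root [O./XO/X./OX] d4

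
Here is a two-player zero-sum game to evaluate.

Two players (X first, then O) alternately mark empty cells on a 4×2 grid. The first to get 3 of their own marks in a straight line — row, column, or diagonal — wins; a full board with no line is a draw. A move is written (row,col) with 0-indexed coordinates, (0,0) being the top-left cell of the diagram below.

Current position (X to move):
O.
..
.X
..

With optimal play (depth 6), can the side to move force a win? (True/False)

[O./../.X/..] X move#1: (0,1):+0/OX/../.X/.., (1,0):+0/O./X./.X/.., (1,1):+1/O./.X/.X/..*, (2,0):+0/O./../XX/.., (3,0):+0/O./../.X/X., (3,1):+0/O./../.X/.X
[O./.X/.X/..] O move#2: (0,1):-1/OO/.X/.X/..*, (1,0):-1/O./OX/.X/.., (2,0):-1/O./.X/OX/.., (3,0):-1/O./.X/.X/O., (3,1):-1/O./.X/.X/.O
[OO/.X/.X/..] X move#3: (1,0):+0/OO/XX/.X/.., (2,0):+0/OO/.X/XX/.., (3,0):+0/OO/.X/.X/X., (3,1):+1/OO/.X/.X/.X*
[OO/.X/.X/.X] end (terminal -1, O#4); searched O./../.X/.. to 6

X winning at [O./../.X/..]: True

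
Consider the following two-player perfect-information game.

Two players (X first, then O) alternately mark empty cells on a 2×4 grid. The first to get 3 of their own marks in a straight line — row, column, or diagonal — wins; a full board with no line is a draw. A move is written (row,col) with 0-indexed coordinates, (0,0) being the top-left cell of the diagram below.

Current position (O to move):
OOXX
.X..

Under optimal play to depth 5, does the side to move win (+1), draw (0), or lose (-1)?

p1 O@[OOXX/.X..]: (1,0)[OOXX/OX..]+0* (1,2)[OOXX/.XO.]+0 (1,3)[OOXX/.X.O]+0
p2 X@[OOXX/OX..]: (1,2)[OOXX/OXX.]+0* (1,3)[OOXX/OX.X]+0
p3 O@[OOXX/OXX.]: (1,3)[OOXX/OXXO]+0*
p4 X@[OOXX/OXXO] terminal +0; root [OOXX/.X..] d5

value(OOXX/.X.., O) = 0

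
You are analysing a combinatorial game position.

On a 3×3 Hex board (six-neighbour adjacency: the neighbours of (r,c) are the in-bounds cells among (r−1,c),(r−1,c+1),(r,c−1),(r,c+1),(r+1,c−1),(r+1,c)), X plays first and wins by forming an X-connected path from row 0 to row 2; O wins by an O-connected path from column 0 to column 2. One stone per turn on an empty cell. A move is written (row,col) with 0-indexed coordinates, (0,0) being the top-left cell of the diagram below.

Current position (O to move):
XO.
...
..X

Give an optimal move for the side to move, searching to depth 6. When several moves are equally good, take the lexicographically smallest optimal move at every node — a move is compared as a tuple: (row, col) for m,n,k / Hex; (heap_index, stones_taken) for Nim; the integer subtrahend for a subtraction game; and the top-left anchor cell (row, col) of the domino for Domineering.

O's best at [XO./.../..X]: (1,1)

p1 O@[XO./.../..X]: (0,2)[XOO/.../..X]-1 (1,0)[XO./O../..X]-1 (1,1)[XO./.O./..X]+1* (1,2)[XO./..O/..X]-1 (2,0)[XO./.../O.X]-1 (2,1)[XO./.../.OX]-1
p2 X@[XO./.O./..X]: (0,2)[XOX/.O./..X]-1* (1,0)[XO./XO./..X]-1 (1,2)[XO./.OX/..X]-1 (2,0)[XO./.O./X.X]-1 (2,1)[XO./.O./.XX]-1
p3 O@[XOX/.O./..X]: (1,0)[XOX/OO./..X]-1 (1,2)[XOX/.OO/..X]+1* (2,0)[XOX/.O./O.X]-1 (2,1)[XOX/.O./.OX]-1
p4 X@[XOX/.OO/..X]: (1,0)[XOX/XOO/..X]-1* (2,0)[XOX/.OO/X.X]-1 (2,1)[XOX/.OO/.XX]-1
p5 O@[XOX/XOO/..X]: (2,0)[XOX/XOO/O.X]+1* (2,1)[XOX/XOO/.OX]-1
p6 X@[XOX/XOO/O.X] terminal -1; root [XO./.../..X] d6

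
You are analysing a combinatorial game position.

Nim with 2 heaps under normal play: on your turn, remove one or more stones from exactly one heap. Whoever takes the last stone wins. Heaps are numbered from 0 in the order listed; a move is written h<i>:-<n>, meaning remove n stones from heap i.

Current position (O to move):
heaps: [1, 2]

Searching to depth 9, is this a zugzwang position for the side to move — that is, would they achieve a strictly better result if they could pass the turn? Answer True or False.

[(1,2)] O move#1: h0:-1:-1/(0,2), h1:-1:+1/(1,1)*, h1:-2:-1/(1,0)
[(1,1)] X move#2: h0:-1:-1/(0,1)*, h1:-1:-1/(1,0)
[(0,1)] O move#3: h1:-1:+1/(0,0)*
[(0,0)] end (terminal -1, X#4); searched (1,2) to 9
if O skipped the turn, X would face:
~ [(1,2)] X move#1: h0:-1:-1/(0,2), h1:-1:+1/(1,1)*, h1:-2:-1/(1,0)
~ [(1,1)] O move#2: h0:-1:-1/(0,1)*, h1:-1:-1/(1,0)
~ [(0,1)] X move#3: h1:-1:+1/(0,0)*
~ [(0,0)] end (terminal -1, O#4); searched (1,2) to 9
compare (O): move=+1 vs pass=-1

zugzwang((1,2), O) = False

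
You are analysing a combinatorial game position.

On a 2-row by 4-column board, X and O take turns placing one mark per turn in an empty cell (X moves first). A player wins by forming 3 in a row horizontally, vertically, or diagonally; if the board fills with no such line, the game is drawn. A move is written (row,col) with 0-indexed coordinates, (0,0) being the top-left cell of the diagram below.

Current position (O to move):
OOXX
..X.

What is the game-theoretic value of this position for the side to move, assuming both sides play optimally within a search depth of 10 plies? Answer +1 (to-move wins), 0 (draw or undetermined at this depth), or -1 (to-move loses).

ply 1, O at OOXX/..X. | (1,0)=+0→OOXX/O.X.*; (1,1)=+0→OOXX/.OX.; (1,3)=+0→OOXX/..XO
ply 2, X at OOXX/O.X. | (1,1)=+0→OOXX/OXX.*; (1,3)=+0→OOXX/O.XX
ply 3, O at OOXX/OXX. | (1,3)=+0→OOXX/OXXO*
ply 4: OOXX/OXXO is terminal +0 (X); from OOXX/..X. depth 10

value(OOXX/..X., O) = 0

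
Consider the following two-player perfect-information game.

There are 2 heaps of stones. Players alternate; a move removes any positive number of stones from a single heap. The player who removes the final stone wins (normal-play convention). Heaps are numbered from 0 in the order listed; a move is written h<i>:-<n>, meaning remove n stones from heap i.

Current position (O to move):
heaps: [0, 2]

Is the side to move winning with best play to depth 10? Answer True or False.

O winning at [(0,2)]: True

ply 1, O at (0,2) | h1:-1=-1→(0,1); h1:-2=+1→(0,0)*
ply 2: (0,0) is terminal -1 (X); from (0,2) depth 10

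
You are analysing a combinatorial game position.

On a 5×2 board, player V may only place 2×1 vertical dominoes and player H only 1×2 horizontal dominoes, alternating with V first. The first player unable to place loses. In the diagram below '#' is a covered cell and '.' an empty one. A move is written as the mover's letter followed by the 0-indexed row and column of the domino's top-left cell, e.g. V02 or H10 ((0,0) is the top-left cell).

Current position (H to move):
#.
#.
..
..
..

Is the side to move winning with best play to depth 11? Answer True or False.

ply 1, H at #./#./../../.. | H20=-1→#./#./##/../..; H30=+1→#./#./../##/..*; H40=-1→#./#./../../##
ply 2, V at #./#./../##/.. | V01=-1→##/##/../##/..*; V11=-1→#./##/.#/##/..
ply 3, H at ##/##/../##/.. | H20=+1→##/##/##/##/..*; H40=+1→##/##/../##/##
ply 4: ##/##/##/##/.. is terminal -1 (V); from #./#./../../.. depth 11

H winning at [#./#./../../..]: True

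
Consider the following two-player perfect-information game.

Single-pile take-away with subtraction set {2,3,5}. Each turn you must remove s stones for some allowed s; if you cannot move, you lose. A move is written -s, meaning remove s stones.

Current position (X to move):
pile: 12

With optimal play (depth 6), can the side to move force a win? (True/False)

X winning at [12]: True

ply 1, X at 12 | -2=-1→10; -3=-1→9; -5=+1→7*
ply 2, O at 7 | -2=-1→5*; -3=-1→4; -5=-1→2
ply 3, X at 5 | -2=-1→3; -3=-1→2; -5=+1→0*
ply 4: 0 is terminal -1 (O); from 12 depth 6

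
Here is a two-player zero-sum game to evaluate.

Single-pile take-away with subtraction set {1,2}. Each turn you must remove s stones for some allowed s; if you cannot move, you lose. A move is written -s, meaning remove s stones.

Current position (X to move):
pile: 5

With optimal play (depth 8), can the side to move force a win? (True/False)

[5] X move#1: -1:-1/4, -2:+1/3*
[3] O move#2: -1:-1/2*, -2:-1/1
[2] X move#3: -1:-1/1, -2:+1/0*
[0] end (terminal -1, O#4); searched 5 to 8

X winning at [5]: True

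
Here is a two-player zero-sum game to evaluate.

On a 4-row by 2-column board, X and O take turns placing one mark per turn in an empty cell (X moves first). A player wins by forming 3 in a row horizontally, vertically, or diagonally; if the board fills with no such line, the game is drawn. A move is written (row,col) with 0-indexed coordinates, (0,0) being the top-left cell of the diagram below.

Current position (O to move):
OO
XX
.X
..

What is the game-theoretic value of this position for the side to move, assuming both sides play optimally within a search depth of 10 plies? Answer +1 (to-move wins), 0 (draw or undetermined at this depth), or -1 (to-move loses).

p1 O@[OO/XX/.X/..]: (2,0)[OO/XX/OX/..]-1 (3,0)[OO/XX/.X/O.]-1 (3,1)[OO/XX/.X/.O]+0*
p2 X@[OO/XX/.X/.O]: (2,0)[OO/XX/XX/.O]+0* (3,0)[OO/XX/.X/XO]+0
p3 O@[OO/XX/XX/.O]: (3,0)[OO/XX/XX/OO]+0*
p4 X@[OO/XX/XX/OO] terminal +0; root [OO/XX/.X/..] d10

value(OO/XX/.X/.., O) = 0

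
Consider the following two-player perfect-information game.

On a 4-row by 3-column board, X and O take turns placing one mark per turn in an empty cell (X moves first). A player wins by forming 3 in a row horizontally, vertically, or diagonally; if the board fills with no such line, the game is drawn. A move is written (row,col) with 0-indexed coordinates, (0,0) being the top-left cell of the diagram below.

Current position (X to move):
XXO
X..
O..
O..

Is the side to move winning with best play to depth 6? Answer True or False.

p1 X@[XXO/X../O../O..]: (1,1)[XXO/XX./O../O..]+1* (1,2)[XXO/X.X/O../O..]-1 (2,1)[XXO/X../OX./O..]-1 (2,2)[XXO/X../O.X/O..]-1 (3,1)[XXO/X../O../OX.]-1 (3,2)[XXO/X../O../O.X]-1
p2 O@[XXO/XX./O../O..]: (1,2)[XXO/XXO/O../O..]-1* (2,1)[XXO/XX./OO./O..]-1 (2,2)[XXO/XX./O.O/O..]-1 (3,1)[XXO/XX./O../OO.]-1 (3,2)[XXO/XX./O../O.O]-1
p3 X@[XXO/XXO/O../O..]: (2,1)[XXO/XXO/OX./O..]+1* (2,2)[XXO/XXO/O.X/O..]+1 (3,1)[XXO/XXO/O../OX.]-1 (3,2)[XXO/XXO/O../O.X]-1
p4 O@[XXO/XXO/OX./O..] terminal -1; root [XXO/X../O../O..] d6

X winning at [XXO/X../O../O..]: True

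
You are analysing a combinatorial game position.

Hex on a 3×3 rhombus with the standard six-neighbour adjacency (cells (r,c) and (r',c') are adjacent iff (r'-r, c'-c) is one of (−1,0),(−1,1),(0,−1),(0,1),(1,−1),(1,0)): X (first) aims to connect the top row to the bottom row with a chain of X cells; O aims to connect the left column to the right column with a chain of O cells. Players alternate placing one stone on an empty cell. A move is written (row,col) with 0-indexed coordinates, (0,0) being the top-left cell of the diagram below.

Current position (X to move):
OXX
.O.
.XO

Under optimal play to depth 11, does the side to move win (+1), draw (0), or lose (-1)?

ply 1, X at OXX/.O./.XO | (1,0)=+1→OXX/XO./.XO*; (1,2)=+1→OXX/.OX/.XO; (2,0)=+1→OXX/.O./XXO
ply 2, O at OXX/XO./.XO | (1,2)=-1→OXX/XOO/.XO*; (2,0)=-1→OXX/XO./OXO
ply 3, X at OXX/XOO/.XO | (2,0)=+1→OXX/XOO/XXO*
ply 4: OXX/XOO/XXO is terminal -1 (O); from OXX/.O./.XO depth 11

value(OXX/.O./.XO, X) = +1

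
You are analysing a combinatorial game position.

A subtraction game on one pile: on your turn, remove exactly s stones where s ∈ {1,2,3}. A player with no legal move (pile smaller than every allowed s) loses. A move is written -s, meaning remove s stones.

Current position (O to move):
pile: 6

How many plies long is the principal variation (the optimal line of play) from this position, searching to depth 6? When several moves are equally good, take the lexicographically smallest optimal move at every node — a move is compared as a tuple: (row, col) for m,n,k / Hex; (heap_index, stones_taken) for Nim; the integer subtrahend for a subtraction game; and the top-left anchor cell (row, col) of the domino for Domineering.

PV length from [6]: 3 plies

ply 1, O at 6 | -1=-1→5; -2=+1→4*; -3=-1→3
ply 2, X at 4 | -1=-1→3*; -2=-1→2; -3=-1→1
ply 3, O at 3 | -1=-1→2; -2=-1→1; -3=+1→0*
ply 4: 0 is terminal -1 (X); from 6 depth 6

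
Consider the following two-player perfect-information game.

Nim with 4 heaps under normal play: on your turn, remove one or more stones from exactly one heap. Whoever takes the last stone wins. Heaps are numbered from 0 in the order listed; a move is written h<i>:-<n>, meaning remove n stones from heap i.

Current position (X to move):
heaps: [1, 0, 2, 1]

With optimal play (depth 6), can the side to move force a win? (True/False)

p1 X@[(1,0,2,1)]: h0:-1[(0,0,2,1)]-1 h2:-1[(1,0,1,1)]-1 h2:-2[(1,0,0,1)]+1* h3:-1[(1,0,2,0)]-1
p2 O@[(1,0,0,1)]: h0:-1[(0,0,0,1)]-1* h3:-1[(1,0,0,0)]-1
p3 X@[(0,0,0,1)]: h3:-1[(0,0,0,0)]+1*
p4 O@[(0,0,0,0)] terminal -1; root [(1,0,2,1)] d6

X winning at [(1,0,2,1)]: True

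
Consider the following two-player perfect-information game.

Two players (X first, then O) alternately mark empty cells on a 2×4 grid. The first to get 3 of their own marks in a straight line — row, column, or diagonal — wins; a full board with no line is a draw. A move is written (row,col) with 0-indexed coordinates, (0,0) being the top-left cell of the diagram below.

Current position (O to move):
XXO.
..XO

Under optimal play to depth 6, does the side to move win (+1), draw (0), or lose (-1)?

ply 1, O at XXO./..XO | (0,3)=+0→XXOO/..XO*; (1,0)=+0→XXO./O.XO; (1,1)=+0→XXO./.OXO
ply 2, X at XXOO/..XO | (1,0)=+0→XXOO/X.XO*; (1,1)=+0→XXOO/.XXO
ply 3, O at XXOO/X.XO | (1,1)=+0→XXOO/XOXO*
ply 4: XXOO/XOXO is terminal +0 (X); from XXO./..XO depth 6

value(XXO./..XO, O) = 0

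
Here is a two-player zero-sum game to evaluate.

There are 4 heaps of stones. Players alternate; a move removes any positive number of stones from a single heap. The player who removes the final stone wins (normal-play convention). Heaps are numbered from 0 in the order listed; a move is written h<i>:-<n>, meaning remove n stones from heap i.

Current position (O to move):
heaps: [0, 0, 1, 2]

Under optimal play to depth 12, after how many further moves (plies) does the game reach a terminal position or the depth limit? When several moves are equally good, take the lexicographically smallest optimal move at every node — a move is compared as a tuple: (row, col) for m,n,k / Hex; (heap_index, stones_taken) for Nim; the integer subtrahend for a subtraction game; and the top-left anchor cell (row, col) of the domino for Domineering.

p1 O@[(0,0,1,2)]: h2:-1[(0,0,0,2)]-1 h3:-1[(0,0,1,1)]+1* h3:-2[(0,0,1,0)]-1
p2 X@[(0,0,1,1)]: h2:-1[(0,0,0,1)]-1* h3:-1[(0,0,1,0)]-1
p3 O@[(0,0,0,1)]: h3:-1[(0,0,0,0)]+1*
p4 X@[(0,0,0,0)] terminal -1; root [(0,0,1,2)] d12

PV length from [(0,0,1,2)]: 3 plies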